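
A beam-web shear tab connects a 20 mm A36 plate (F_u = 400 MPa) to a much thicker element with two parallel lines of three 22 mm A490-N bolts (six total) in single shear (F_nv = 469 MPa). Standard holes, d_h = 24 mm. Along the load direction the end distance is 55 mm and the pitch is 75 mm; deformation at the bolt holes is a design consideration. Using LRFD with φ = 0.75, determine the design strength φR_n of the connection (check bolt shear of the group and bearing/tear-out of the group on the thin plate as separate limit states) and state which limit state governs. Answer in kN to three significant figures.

Bolt shear: A_b = π·22²/4 = 380.1 mm²; R_n = 469 × 380.1 × 6 × 1 / 1000 = 1070 kN → 0.75 × 1070 = 802 kN.
Bearing (1.2 l_c t F_u ≤ 2.4 d t F_u): upper limit = 2.4·22·20·400 / 1000 = 422.4 kN.
  Edge l_c = 55 − 24/2 = 43 → r_n = 412.8 kN; interior l_c = 75 − 24 = 51 → r_n = 422.4 kN.
  R_n,bearing = 2·412.8 + 4·422.4 = 2515 kN → 0.75 × 2515 = 1890 kN.
Bolt shear governs: 802 kN.

802 kN (bolt shear governs)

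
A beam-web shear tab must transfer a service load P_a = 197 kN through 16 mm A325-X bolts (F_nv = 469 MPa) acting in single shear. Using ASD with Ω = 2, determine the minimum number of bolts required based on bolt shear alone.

A_b = π·16²/4 = 201.1 mm².
Per-bolt allowable strength R_n/Ω = 469 × 201.1 × 1 / 1000 / 2 = 47.15 kN.
n ≥ 197 / 47.15 = 4.178 → use 5 bolts.

5 bolts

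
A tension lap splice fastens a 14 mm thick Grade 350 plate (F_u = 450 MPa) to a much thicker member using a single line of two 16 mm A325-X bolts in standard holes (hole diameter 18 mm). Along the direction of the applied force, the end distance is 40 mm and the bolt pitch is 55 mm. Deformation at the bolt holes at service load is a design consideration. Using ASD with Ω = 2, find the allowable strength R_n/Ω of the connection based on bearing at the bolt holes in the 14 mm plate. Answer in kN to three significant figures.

238 kN

Per bolt r_n = 1.2 l_c t F_u ≤ 2.4 d t F_u; upper limit = 2.4 × 16 × 14 × 450 / 1000 = 241.9 kN.
Edge bolt: l_c = 40 − 18/2 = 31 mm → 1.2 × 31 × 14 × 450 / 1000 = 234.4 → r_n = 234.4 kN.
Interior bolts: l_c = 55 − 18 = 37 mm → 1.2 × 37 × 14 × 450 / 1000 = 279.7 → r_n = 241.9 kN.
R_n = 1 × 234.4 + 1 × 241.9 = 476.3 kN.
Allowable strength R_n/Ω = 476.3 / 2 = 238 kN.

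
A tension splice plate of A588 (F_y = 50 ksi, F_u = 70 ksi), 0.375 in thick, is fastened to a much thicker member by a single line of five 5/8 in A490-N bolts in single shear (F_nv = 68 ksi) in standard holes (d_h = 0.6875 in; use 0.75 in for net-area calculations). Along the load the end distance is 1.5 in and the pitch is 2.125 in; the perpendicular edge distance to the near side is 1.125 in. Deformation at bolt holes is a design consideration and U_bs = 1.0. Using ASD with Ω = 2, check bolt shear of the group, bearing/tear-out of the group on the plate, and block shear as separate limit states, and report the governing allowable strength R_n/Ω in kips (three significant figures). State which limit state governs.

Bolt shear: A_b = π·0.625²/4 = 0.3068 in²; R_n = 68 × 0.3068 × 5 × 1 = 104.3 kips → 104.3 / 2 = 52.2 kips.
Bearing: edge l_c = 1.156, r_n = 36.42 kips; interior l_c = 1.438, r_n = 39.38 kips; R_n = 36.42 + 4·39.38 = 193.9 kips → 97 kips.
Block shear: A_gv = 3.75, A_nv = 2.484, A_nt = 0.2812 in²; R_n = min(0.6F_uA_nv, 0.6F_yA_gv) + U_bs·F_u·A_nt = 124 kips → 62 kips.
Bolt shear governs: 52.2 kips.

52.2 kips (bolt shear governs)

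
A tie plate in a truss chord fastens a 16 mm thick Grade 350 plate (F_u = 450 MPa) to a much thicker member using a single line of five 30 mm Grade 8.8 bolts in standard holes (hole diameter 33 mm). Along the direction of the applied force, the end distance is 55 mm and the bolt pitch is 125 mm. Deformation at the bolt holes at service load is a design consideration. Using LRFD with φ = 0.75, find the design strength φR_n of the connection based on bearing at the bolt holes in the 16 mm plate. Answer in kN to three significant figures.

Per bolt r_n = 1.2 l_c t F_u ≤ 2.4 d t F_u; upper limit = 2.4 × 30 × 16 × 450 / 1000 = 518.4 kN.
Edge bolt: l_c = 55 − 33/2 = 38.5 mm → 1.2 × 38.5 × 16 × 450 / 1000 = 332.6 → r_n = 332.6 kN.
Interior bolts: l_c = 125 − 33 = 92 mm → 1.2 × 92 × 16 × 450 / 1000 = 794.9 → r_n = 518.4 kN.
R_n = 1 × 332.6 + 4 × 518.4 = 2406 kN.
Design strength φR_n = 0.75 × 2406 = 1800 kN.

1800 kN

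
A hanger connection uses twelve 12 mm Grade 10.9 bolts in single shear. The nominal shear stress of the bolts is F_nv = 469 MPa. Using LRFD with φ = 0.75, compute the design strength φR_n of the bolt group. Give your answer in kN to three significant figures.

477 kN

A_b = π × 12² / 4 = 113.1 mm².
R_n = F_nv · A_b · n · n_s = 469 × 113.1 × 12 × 1 / 1000 = 636.5 kN.
Design strength φR_n = 0.75 × 636.5 = 477 kN.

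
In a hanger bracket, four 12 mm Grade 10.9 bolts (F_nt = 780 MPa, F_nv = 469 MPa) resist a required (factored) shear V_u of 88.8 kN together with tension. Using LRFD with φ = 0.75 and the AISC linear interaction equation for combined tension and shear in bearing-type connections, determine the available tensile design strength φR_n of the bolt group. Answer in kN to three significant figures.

A_b = π·12²/4 = 113.1 mm²; f_rv = 88.8 × 1000 / (4 × 113.1) = 196.3 MPa.
F'_nt = 1.3 F_nt − (F_nt / φF_nv) f_rv = 1.3·780 − (780/(0.75·469))·196.3 = 578.7 MPa, capped at F_nt → F'_nt = 578.7 MPa.
R_n = F'_nt · A_b · n = 578.7 × 113.1 × 4 / 1000 = 261.8 kN.
Design strength φR_n = 0.75 × 261.8 = 196 kN.

196 kN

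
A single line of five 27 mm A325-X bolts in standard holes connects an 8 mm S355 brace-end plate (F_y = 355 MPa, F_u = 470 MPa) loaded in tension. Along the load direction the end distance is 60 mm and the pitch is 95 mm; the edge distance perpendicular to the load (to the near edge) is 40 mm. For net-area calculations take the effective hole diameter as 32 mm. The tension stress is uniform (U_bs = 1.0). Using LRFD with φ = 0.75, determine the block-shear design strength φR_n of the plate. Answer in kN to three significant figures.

569 kN

Shear plane L_v = 60 + 4·95 = 440 mm; A_gv = 440 × 8 = 3520 mm².
A_nv = (440 − 4.5·32) × 8 = 2368 mm².
A_nt = (40 − 0.5·32) × 8 = 192 mm².
0.6 F_u A_nv = 667.8 kN; 0.6 F_y A_gv = 749.8 kN → shear rupture governs the shear term.
R_n = 667.8 + 1.0 × 470 × 192 / 1000 = 758 kN.
Design strength φR_n = 0.75 × 758 = 569 kN.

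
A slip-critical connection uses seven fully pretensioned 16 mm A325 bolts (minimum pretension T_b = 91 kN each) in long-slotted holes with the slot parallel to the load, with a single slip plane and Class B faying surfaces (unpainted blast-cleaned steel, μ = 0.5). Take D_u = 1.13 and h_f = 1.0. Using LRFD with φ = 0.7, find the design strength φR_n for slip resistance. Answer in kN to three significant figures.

252 kN

R_n = μ · D_u · h_f · T_b · n_s · n_b = 0.5 × 1.13 × 1.0 × 91 × 1 × 7 = 359.9 kN.
Design strength φR_n = 0.7 × 359.9 = 252 kN.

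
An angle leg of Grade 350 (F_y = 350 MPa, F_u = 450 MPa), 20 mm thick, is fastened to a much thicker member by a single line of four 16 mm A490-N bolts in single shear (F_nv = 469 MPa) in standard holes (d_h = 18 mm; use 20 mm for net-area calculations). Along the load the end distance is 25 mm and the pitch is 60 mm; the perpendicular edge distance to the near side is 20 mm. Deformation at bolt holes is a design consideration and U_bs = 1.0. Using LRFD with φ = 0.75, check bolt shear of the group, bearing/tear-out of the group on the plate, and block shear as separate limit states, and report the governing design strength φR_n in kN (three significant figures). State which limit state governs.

Bolt shear: A_b = π·16²/4 = 201.1 mm²; R_n = 469 × 201.1 × 4 × 1 / 1000 = 377.2 kN → 0.75 × 377.2 = 283 kN.
Bearing: edge l_c = 16, r_n = 172.8 kN; interior l_c = 42, r_n = 345.6 kN; R_n = 172.8 + 3·345.6 = 1210 kN → 907 kN.
Block shear: A_gv = 4100, A_nv = 2700, A_nt = 200 mm²; R_n = min(0.6F_uA_nv, 0.6F_yA_gv) + U_bs·F_u·A_nt = 819 kN → 614 kN.
Bolt shear governs: 283 kN.

283 kN (bolt shear governs)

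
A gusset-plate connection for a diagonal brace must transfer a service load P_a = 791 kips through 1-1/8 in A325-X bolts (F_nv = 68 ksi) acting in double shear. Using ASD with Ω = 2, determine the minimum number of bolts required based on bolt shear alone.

12 bolts

A_b = π·1.125²/4 = 0.994 in².
Per-bolt allowable strength R_n/Ω = 68 × 0.994 × 2 / 2 = 67.59 kips.
n ≥ 791 / 67.59 = 11.7 → use 12 bolts.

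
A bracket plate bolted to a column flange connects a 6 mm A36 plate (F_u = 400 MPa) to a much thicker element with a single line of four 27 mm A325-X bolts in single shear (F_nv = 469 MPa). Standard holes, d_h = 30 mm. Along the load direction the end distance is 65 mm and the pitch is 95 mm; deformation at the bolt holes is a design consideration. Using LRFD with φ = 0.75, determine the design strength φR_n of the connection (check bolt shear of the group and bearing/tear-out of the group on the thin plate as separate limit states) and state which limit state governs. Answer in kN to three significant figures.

Bolt shear: A_b = π·27²/4 = 572.6 mm²; R_n = 469 × 572.6 × 4 × 1 / 1000 = 1074 kN → 0.75 × 1074 = 806 kN.
Bearing (1.2 l_c t F_u ≤ 2.4 d t F_u): upper limit = 2.4·27·6·400 / 1000 = 155.5 kN.
  Edge l_c = 65 − 30/2 = 50 → r_n = 144 kN; interior l_c = 95 − 30 = 65 → r_n = 155.5 kN.
  R_n,bearing = 1·144 + 3·155.5 = 610.6 kN → 0.75 × 610.6 = 458 kN.
Bearing governs: 458 kN.

458 kN (bearing governs)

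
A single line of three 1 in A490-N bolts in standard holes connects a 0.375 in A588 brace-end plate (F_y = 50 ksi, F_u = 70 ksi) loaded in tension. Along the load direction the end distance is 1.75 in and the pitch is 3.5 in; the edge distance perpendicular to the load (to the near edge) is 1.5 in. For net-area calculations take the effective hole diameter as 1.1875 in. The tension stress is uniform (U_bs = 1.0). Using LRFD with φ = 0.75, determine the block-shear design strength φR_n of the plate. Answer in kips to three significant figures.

Shear plane L_v = 1.75 + 2·3.5 = 8.75 in; A_gv = 8.75 × 0.375 = 3.281 in².
A_nv = (8.75 − 2.5·1.1875) × 0.375 = 2.168 in².
A_nt = (1.5 − 0.5·1.1875) × 0.375 = 0.3398 in².
0.6 F_u A_nv = 91.05 kips; 0.6 F_y A_gv = 98.44 kips → shear rupture governs the shear term.
R_n = 91.05 + 1.0 × 70 × 0.3398 = 114.8 kips.
Design strength φR_n = 0.75 × 114.8 = 86.1 kips.

86.1 kips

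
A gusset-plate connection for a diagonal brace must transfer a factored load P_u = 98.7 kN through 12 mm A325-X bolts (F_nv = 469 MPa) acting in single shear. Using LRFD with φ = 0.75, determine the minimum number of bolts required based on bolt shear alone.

A_b = π·12²/4 = 113.1 mm².
Per-bolt design strength φR_n = 0.75 × 469 × 113.1 × 1 / 1000 = 39.78 kN.
n ≥ 98.7 / 39.78 = 2.481 → use 3 bolts.

3 bolts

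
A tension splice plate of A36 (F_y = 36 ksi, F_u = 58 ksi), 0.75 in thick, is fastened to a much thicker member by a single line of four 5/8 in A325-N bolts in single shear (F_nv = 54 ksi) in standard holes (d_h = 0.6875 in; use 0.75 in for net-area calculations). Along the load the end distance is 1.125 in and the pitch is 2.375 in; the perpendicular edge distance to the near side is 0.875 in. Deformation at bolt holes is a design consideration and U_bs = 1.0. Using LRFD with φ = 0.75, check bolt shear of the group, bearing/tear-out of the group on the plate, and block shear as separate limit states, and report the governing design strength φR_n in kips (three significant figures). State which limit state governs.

49.7 kips (bolt shear governs)

Bolt shear: A_b = π·0.625²/4 = 0.3068 in²; R_n = 54 × 0.3068 × 4 × 1 = 66.27 kips → 0.75 × 66.27 = 49.7 kips.
Bearing: edge l_c = 0.7812, r_n = 40.78 kips; interior l_c = 1.688, r_n = 65.25 kips; R_n = 40.78 + 3·65.25 = 236.5 kips → 177 kips.
Block shear: A_gv = 6.188, A_nv = 4.219, A_nt = 0.375 in²; R_n = min(0.6F_uA_nv, 0.6F_yA_gv) + U_bs·F_u·A_nt = 155.4 kips → 117 kips.
Bolt shear governs: 49.7 kips.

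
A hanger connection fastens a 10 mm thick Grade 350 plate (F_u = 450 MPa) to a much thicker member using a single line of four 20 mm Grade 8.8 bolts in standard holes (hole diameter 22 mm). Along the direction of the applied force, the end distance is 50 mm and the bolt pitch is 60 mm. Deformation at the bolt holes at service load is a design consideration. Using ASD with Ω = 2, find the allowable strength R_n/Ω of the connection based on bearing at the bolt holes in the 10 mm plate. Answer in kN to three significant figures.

413 kN

Per bolt r_n = 1.2 l_c t F_u ≤ 2.4 d t F_u; upper limit = 2.4 × 20 × 10 × 450 / 1000 = 216 kN.
Edge bolt: l_c = 50 − 22/2 = 39 mm → 1.2 × 39 × 10 × 450 / 1000 = 210.6 → r_n = 210.6 kN.
Interior bolts: l_c = 60 − 22 = 38 mm → 1.2 × 38 × 10 × 450 / 1000 = 205.2 → r_n = 205.2 kN.
R_n = 1 × 210.6 + 3 × 205.2 = 826.2 kN.
Allowable strength R_n/Ω = 826.2 / 2 = 413 kN.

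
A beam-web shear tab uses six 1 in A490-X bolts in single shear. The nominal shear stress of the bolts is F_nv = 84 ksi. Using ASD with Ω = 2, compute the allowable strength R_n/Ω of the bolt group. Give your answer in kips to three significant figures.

198 kips

A_b = π × 1² / 4 = 0.7854 in².
R_n = F_nv · A_b · n · n_s = 84 × 0.7854 × 6 × 1 = 395.8 kips.
Allowable strength R_n/Ω = 395.8 / 2 = 198 kips.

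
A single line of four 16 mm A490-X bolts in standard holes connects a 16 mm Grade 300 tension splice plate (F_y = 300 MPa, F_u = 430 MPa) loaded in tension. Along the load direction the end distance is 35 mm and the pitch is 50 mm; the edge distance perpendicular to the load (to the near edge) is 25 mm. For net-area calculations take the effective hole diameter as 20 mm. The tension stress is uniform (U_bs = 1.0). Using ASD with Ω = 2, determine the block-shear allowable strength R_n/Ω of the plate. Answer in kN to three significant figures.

Shear plane L_v = 35 + 3·50 = 185 mm; A_gv = 185 × 16 = 2960 mm².
A_nv = (185 − 3.5·20) × 16 = 1840 mm².
A_nt = (25 − 0.5·20) × 16 = 240 mm².
0.6 F_u A_nv = 474.7 kN; 0.6 F_y A_gv = 532.8 kN → shear rupture governs the shear term.
R_n = 474.7 + 1.0 × 430 × 240 / 1000 = 577.9 kN.
Allowable strength R_n/Ω = 577.9 / 2 = 289 kN.

289 kN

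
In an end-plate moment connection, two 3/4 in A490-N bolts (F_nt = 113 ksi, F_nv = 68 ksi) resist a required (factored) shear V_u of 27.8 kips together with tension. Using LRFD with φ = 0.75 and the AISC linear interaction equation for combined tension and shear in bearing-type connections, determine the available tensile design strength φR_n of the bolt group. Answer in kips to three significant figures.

A_b = π·0.75²/4 = 0.4418 in²; f_rv = 27.8 / (2 × 0.4418) = 31.46 ksi.
F'_nt = 1.3 F_nt − (F_nt / φF_nv) f_rv = 1.3·113 − (113/(0.75·68))·31.46 = 77.19 ksi, capped at F_nt → F'_nt = 77.19 ksi.
R_n = F'_nt · A_b · n = 77.19 × 0.4418 × 2 = 68.2 kips.
Design strength φR_n = 0.75 × 68.2 = 51.2 kips.

51.2 kips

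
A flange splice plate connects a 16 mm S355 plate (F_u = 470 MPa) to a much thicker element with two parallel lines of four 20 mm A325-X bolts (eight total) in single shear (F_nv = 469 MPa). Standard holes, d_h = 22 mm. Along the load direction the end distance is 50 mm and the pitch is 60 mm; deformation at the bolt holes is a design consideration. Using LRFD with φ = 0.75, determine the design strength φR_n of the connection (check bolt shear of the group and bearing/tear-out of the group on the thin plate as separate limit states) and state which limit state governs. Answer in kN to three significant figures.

Bolt shear: A_b = π·20²/4 = 314.2 mm²; R_n = 469 × 314.2 × 8 × 1 / 1000 = 1179 kN → 0.75 × 1179 = 884 kN.
Bearing (1.2 l_c t F_u ≤ 2.4 d t F_u): upper limit = 2.4·20·16·470 / 1000 = 361 kN.
  Edge l_c = 50 − 22/2 = 39 → r_n = 351.9 kN; interior l_c = 60 − 22 = 38 → r_n = 342.9 kN.
  R_n,bearing = 2·351.9 + 6·342.9 = 2761 kN → 0.75 × 2761 = 2070 kN.
Bolt shear governs: 884 kN.

884 kN (bolt shear governs)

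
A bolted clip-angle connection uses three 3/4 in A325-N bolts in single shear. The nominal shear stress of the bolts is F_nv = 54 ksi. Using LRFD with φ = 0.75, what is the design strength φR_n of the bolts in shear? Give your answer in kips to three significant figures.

A_b = π × 0.75² / 4 = 0.4418 in².
R_n = F_nv · A_b · n · n_s = 54 × 0.4418 × 3 × 1 = 71.57 kips.
Design strength φR_n = 0.75 × 71.57 = 53.7 kips.

53.7 kips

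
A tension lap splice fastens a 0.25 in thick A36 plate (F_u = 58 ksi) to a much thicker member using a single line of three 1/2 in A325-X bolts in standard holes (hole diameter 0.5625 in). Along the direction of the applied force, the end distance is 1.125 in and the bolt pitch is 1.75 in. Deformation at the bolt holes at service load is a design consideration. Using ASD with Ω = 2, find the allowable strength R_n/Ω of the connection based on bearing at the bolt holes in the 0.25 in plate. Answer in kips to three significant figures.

24.7 kips

Per bolt r_n = 1.2 l_c t F_u ≤ 2.4 d t F_u; upper limit = 2.4 × 0.5 × 0.25 × 58 = 17.4 kips.
Edge bolt: l_c = 1.125 − 0.5625/2 = 0.8438 in → 1.2 × 0.8438 × 0.25 × 58 = 14.68 → r_n = 14.68 kips.
Interior bolts: l_c = 1.75 − 0.5625 = 1.188 in → 1.2 × 1.188 × 0.25 × 58 = 20.66 → r_n = 17.4 kips.
R_n = 1 × 14.68 + 2 × 17.4 = 49.48 kips.
Allowable strength R_n/Ω = 49.48 / 2 = 24.7 kips.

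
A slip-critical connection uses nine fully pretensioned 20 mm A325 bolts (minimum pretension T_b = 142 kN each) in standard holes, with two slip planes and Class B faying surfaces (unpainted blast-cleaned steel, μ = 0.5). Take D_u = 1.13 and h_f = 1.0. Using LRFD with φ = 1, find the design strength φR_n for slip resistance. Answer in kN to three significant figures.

R_n = μ · D_u · h_f · T_b · n_s · n_b = 0.5 × 1.13 × 1.0 × 142 × 2 × 9 = 1444 kN.
Design strength φR_n = 1 × 1444 = 1440 kN.

1440 kN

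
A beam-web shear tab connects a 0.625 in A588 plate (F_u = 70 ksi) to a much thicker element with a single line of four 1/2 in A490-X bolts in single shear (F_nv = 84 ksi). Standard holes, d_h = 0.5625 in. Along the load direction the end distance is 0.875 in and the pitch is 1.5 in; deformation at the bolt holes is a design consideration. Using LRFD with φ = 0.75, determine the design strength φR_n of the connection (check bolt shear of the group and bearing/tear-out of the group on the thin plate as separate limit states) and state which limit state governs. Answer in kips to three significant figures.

49.5 kips (bolt shear governs)

Bolt shear: A_b = π·0.5²/4 = 0.1963 in²; R_n = 84 × 0.1963 × 4 × 1 = 65.97 kips → 0.75 × 65.97 = 49.5 kips.
Bearing (1.2 l_c t F_u ≤ 2.4 d t F_u): upper limit = 2.4·0.5·0.625·70 = 52.5 kips.
  Edge l_c = 0.875 − 0.5625/2 = 0.5938 → r_n = 31.17 kips; interior l_c = 1.5 − 0.5625 = 0.9375 → r_n = 49.22 kips.
  R_n,bearing = 1·31.17 + 3·49.22 = 178.8 kips → 0.75 × 178.8 = 134 kips.
Bolt shear governs: 49.5 kips.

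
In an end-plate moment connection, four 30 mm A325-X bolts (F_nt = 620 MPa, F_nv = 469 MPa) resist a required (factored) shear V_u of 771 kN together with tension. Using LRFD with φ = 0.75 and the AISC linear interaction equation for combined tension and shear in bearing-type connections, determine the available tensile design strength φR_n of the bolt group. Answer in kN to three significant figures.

690 kN

A_b = π·30²/4 = 706.9 mm²; f_rv = 771 × 1000 / (4 × 706.9) = 272.7 MPa.
F'_nt = 1.3 F_nt − (F_nt / φF_nv) f_rv = 1.3·620 − (620/(0.75·469))·272.7 = 325.4 MPa, capped at F_nt → F'_nt = 325.4 MPa.
R_n = F'_nt · A_b · n = 325.4 × 706.9 × 4 / 1000 = 919.9 kN.
Design strength φR_n = 0.75 × 919.9 = 690 kN.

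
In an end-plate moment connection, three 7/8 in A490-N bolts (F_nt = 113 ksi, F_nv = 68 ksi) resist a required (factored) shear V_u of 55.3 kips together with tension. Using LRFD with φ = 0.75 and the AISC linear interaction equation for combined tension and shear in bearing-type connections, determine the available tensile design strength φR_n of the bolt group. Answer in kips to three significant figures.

A_b = π·0.875²/4 = 0.6013 in²; f_rv = 55.3 / (3 × 0.6013) = 30.65 ksi.
F'_nt = 1.3 F_nt − (F_nt / φF_nv) f_rv = 1.3·113 − (113/(0.75·68))·30.65 = 78.98 ksi, capped at F_nt → F'_nt = 78.98 ksi.
R_n = F'_nt · A_b · n = 78.98 × 0.6013 × 3 = 142.5 kips.
Design strength φR_n = 0.75 × 142.5 = 107 kips.

107 kips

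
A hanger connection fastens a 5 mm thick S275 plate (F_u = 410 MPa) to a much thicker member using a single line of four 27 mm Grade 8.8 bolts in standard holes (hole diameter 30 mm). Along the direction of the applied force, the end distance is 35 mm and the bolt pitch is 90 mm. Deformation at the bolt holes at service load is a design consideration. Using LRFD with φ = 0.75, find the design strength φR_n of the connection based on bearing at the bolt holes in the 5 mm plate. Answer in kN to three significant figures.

336 kN

Per bolt r_n = 1.2 l_c t F_u ≤ 2.4 d t F_u; upper limit = 2.4 × 27 × 5 × 410 / 1000 = 132.8 kN.
Edge bolt: l_c = 35 − 30/2 = 20 mm → 1.2 × 20 × 5 × 410 / 1000 = 49.2 → r_n = 49.2 kN.
Interior bolts: l_c = 90 − 30 = 60 mm → 1.2 × 60 × 5 × 410 / 1000 = 147.6 → r_n = 132.8 kN.
R_n = 1 × 49.2 + 3 × 132.8 = 447.7 kN.
Design strength φR_n = 0.75 × 447.7 = 336 kN.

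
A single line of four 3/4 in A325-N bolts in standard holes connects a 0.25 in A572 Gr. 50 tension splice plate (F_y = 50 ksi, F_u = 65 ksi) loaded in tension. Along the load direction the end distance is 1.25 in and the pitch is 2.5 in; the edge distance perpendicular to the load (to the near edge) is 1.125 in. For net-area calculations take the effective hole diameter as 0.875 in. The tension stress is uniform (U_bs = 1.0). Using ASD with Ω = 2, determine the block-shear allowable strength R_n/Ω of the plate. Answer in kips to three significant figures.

33.3 kips

Shear plane L_v = 1.25 + 3·2.5 = 8.75 in; A_gv = 8.75 × 0.25 = 2.188 in².
A_nv = (8.75 − 3.5·0.875) × 0.25 = 1.422 in².
A_nt = (1.125 − 0.5·0.875) × 0.25 = 0.1719 in².
0.6 F_u A_nv = 55.45 kips; 0.6 F_y A_gv = 65.62 kips → shear rupture governs the shear term.
R_n = 55.45 + 1.0 × 65 × 0.1719 = 66.62 kips.
Allowable strength R_n/Ω = 66.62 / 2 = 33.3 kips.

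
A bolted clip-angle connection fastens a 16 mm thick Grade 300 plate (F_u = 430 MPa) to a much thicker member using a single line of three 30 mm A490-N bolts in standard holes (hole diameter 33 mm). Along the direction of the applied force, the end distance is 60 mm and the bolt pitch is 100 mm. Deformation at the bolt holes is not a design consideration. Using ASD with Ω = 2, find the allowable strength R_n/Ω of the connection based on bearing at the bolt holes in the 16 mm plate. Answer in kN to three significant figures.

Per bolt r_n = 1.5 l_c t F_u ≤ 3.0 d t F_u; upper limit = 3.0 × 30 × 16 × 430 / 1000 = 619.2 kN.
Edge bolt: l_c = 60 − 33/2 = 43.5 mm → 1.5 × 43.5 × 16 × 430 / 1000 = 448.9 → r_n = 448.9 kN.
Interior bolts: l_c = 100 − 33 = 67 mm → 1.5 × 67 × 16 × 430 / 1000 = 691.4 → r_n = 619.2 kN.
R_n = 1 × 448.9 + 2 × 619.2 = 1687 kN.
Allowable strength R_n/Ω = 1687 / 2 = 844 kN.

844 kN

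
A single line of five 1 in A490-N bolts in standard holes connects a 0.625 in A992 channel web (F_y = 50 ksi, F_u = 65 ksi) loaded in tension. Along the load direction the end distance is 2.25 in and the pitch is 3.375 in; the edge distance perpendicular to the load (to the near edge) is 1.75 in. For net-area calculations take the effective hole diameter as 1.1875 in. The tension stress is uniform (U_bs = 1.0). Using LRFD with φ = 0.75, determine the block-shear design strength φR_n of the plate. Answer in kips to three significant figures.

Shear plane L_v = 2.25 + 4·3.375 = 15.75 in; A_gv = 15.75 × 0.625 = 9.844 in².
A_nv = (15.75 − 4.5·1.1875) × 0.625 = 6.504 in².
A_nt = (1.75 − 0.5·1.1875) × 0.625 = 0.7227 in².
0.6 F_u A_nv = 253.7 kips; 0.6 F_y A_gv = 295.3 kips → shear rupture governs the shear term.
R_n = 253.7 + 1.0 × 65 × 0.7227 = 300.6 kips.
Design strength φR_n = 0.75 × 300.6 = 225 kips.

225 kips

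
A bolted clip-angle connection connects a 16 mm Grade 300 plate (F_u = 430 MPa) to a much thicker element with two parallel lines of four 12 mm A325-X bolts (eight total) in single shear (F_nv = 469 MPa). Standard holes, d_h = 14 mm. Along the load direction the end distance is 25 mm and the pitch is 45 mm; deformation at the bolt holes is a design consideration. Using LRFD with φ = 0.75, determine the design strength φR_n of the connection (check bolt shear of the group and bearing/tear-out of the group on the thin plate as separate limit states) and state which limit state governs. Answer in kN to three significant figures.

Bolt shear: A_b = π·12²/4 = 113.1 mm²; R_n = 469 × 113.1 × 8 × 1 / 1000 = 424.3 kN → 0.75 × 424.3 = 318 kN.
Bearing (1.2 l_c t F_u ≤ 2.4 d t F_u): upper limit = 2.4·12·16·430 / 1000 = 198.1 kN.
  Edge l_c = 25 − 14/2 = 18 → r_n = 148.6 kN; interior l_c = 45 − 14 = 31 → r_n = 198.1 kN.
  R_n,bearing = 2·148.6 + 6·198.1 = 1486 kN → 0.75 × 1486 = 1110 kN.
Bolt shear governs: 318 kN.

318 kN (bolt shear governs)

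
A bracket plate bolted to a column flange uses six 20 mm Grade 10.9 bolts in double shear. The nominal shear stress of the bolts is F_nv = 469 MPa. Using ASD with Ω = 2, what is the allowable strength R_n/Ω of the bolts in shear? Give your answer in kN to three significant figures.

884 kN

A_b = π × 20² / 4 = 314.2 mm².
R_n = F_nv · A_b · n · n_s = 469 × 314.2 × 6 × 2 / 1000 = 1768 kN.
Allowable strength R_n/Ω = 1768 / 2 = 884 kN.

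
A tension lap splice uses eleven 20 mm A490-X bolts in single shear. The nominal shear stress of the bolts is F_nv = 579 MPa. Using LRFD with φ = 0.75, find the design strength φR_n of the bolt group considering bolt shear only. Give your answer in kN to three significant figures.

A_b = π × 20² / 4 = 314.2 mm².
R_n = F_nv · A_b · n · n_s = 579 × 314.2 × 11 × 1 / 1000 = 2001 kN.
Design strength φR_n = 0.75 × 2001 = 1500 kN.

1500 kN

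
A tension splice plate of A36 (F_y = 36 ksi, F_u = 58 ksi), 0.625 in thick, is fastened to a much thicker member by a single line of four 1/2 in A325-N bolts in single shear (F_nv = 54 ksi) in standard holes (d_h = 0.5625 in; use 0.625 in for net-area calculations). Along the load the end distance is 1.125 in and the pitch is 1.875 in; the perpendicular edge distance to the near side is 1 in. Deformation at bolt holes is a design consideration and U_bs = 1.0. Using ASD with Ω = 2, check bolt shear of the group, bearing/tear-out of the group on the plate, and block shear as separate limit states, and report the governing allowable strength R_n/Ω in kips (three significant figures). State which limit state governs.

Bolt shear: A_b = π·0.5²/4 = 0.1963 in²; R_n = 54 × 0.1963 × 4 × 1 = 42.41 kips → 42.41 / 2 = 21.2 kips.
Bearing: edge l_c = 0.8438, r_n = 36.7 kips; interior l_c = 1.312, r_n = 43.5 kips; R_n = 36.7 + 3·43.5 = 167.2 kips → 83.6 kips.
Block shear: A_gv = 4.219, A_nv = 2.852, A_nt = 0.4297 in²; R_n = min(0.6F_uA_nv, 0.6F_yA_gv) + U_bs·F_u·A_nt = 116 kips → 58 kips.
Bolt shear governs: 21.2 kips.

21.2 kips (bolt shear governs)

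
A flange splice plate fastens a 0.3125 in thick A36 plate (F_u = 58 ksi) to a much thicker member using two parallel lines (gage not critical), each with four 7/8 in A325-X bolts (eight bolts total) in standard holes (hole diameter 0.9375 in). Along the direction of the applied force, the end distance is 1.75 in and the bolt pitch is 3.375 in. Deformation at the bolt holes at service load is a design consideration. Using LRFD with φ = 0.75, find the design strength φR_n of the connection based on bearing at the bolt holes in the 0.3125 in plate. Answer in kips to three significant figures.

213 kips

Per bolt r_n = 1.2 l_c t F_u ≤ 2.4 d t F_u; upper limit = 2.4 × 0.875 × 0.3125 × 58 = 38.06 kips.
Edge bolt: l_c = 1.75 − 0.9375/2 = 1.281 in → 1.2 × 1.281 × 0.3125 × 58 = 27.87 → r_n = 27.87 kips.
Interior bolts: l_c = 3.375 − 0.9375 = 2.438 in → 1.2 × 2.438 × 0.3125 × 58 = 53.02 → r_n = 38.06 kips.
R_n = 2 × 27.87 + 6 × 38.06 = 284.1 kips.
Design strength φR_n = 0.75 × 284.1 = 213 kips.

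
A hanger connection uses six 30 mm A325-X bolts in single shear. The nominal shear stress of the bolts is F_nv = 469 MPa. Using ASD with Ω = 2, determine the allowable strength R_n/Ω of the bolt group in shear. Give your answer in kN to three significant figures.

995 kN

A_b = π × 30² / 4 = 706.9 mm².
R_n = F_nv · A_b · n · n_s = 469 × 706.9 × 6 × 1 / 1000 = 1989 kN.
Allowable strength R_n/Ω = 1989 / 2 = 995 kN.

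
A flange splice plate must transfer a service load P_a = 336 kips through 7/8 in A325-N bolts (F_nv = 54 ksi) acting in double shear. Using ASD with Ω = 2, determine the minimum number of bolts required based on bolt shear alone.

11 bolts

A_b = π·0.875²/4 = 0.6013 in².
Per-bolt allowable strength R_n/Ω = 54 × 0.6013 × 2 / 2 = 32.47 kips.
n ≥ 336 / 32.47 = 10.35 → use 11 bolts.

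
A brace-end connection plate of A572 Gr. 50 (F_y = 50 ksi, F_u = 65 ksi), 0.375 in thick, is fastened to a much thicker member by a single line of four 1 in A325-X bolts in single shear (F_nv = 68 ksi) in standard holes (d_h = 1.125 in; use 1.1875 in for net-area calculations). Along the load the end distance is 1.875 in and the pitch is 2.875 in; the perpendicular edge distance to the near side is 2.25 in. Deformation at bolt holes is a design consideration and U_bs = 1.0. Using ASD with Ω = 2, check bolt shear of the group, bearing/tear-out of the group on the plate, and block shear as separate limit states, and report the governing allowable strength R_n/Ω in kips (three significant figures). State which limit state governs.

Bolt shear: A_b = π·1²/4 = 0.7854 in²; R_n = 68 × 0.7854 × 4 × 1 = 213.6 kips → 213.6 / 2 = 107 kips.
Bearing: edge l_c = 1.312, r_n = 38.39 kips; interior l_c = 1.75, r_n = 51.19 kips; R_n = 38.39 + 3·51.19 = 192 kips → 96 kips.
Block shear: A_gv = 3.938, A_nv = 2.379, A_nt = 0.6211 in²; R_n = min(0.6F_uA_nv, 0.6F_yA_gv) + U_bs·F_u·A_nt = 133.1 kips → 66.6 kips.
Block shear governs: 66.6 kips.

66.6 kips (block shear governs)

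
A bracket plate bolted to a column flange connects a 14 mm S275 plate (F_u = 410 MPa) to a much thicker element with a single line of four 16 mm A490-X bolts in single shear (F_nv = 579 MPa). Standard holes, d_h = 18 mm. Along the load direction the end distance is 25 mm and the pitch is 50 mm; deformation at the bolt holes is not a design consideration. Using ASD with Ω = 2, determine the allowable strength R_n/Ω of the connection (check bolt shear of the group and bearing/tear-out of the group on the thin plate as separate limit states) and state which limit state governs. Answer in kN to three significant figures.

233 kN (bolt shear governs)

Bolt shear: A_b = π·16²/4 = 201.1 mm²; R_n = 579 × 201.1 × 4 × 1 / 1000 = 465.7 kN → 465.7 / 2 = 233 kN.
Bearing (1.5 l_c t F_u ≤ 3.0 d t F_u): upper limit = 3.0·16·14·410 / 1000 = 275.5 kN.
  Edge l_c = 25 − 18/2 = 16 → r_n = 137.8 kN; interior l_c = 50 − 18 = 32 → r_n = 275.5 kN.
  R_n,bearing = 1·137.8 + 3·275.5 = 964.3 kN → 964.3 / 2 = 482 kN.
Bolt shear governs: 233 kN.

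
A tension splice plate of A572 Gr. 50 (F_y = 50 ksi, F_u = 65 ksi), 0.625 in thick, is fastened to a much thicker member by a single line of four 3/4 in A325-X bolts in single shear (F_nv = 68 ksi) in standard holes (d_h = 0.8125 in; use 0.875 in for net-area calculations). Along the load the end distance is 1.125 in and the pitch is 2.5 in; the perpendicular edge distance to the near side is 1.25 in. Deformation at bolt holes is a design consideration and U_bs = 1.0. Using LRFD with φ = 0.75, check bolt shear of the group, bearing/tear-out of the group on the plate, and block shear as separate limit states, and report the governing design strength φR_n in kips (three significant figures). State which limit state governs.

90.1 kips (bolt shear governs)

Bolt shear: A_b = π·0.75²/4 = 0.4418 in²; R_n = 68 × 0.4418 × 4 × 1 = 120.2 kips → 0.75 × 120.2 = 90.1 kips.
Bearing: edge l_c = 0.7188, r_n = 35.04 kips; interior l_c = 1.688, r_n = 73.12 kips; R_n = 35.04 + 3·73.12 = 254.4 kips → 191 kips.
Block shear: A_gv = 5.391, A_nv = 3.477, A_nt = 0.5078 in²; R_n = min(0.6F_uA_nv, 0.6F_yA_gv) + U_bs·F_u·A_nt = 168.6 kips → 126 kips.
Bolt shear governs: 90.1 kips.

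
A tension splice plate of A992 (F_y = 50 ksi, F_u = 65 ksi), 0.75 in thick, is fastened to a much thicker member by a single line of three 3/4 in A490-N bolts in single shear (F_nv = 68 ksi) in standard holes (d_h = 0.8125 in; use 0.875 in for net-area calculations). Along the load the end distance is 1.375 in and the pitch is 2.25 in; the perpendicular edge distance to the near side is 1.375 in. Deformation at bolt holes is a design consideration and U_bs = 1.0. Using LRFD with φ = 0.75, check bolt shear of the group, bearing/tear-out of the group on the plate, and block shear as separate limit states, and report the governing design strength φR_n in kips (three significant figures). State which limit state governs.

67.6 kips (bolt shear governs)

Bolt shear: A_b = π·0.75²/4 = 0.4418 in²; R_n = 68 × 0.4418 × 3 × 1 = 90.12 kips → 0.75 × 90.12 = 67.6 kips.
Bearing: edge l_c = 0.9688, r_n = 56.67 kips; interior l_c = 1.438, r_n = 84.09 kips; R_n = 56.67 + 2·84.09 = 224.9 kips → 169 kips.
Block shear: A_gv = 4.406, A_nv = 2.766, A_nt = 0.7031 in²; R_n = min(0.6F_uA_nv, 0.6F_yA_gv) + U_bs·F_u·A_nt = 153.6 kips → 115 kips.
Bolt shear governs: 67.6 kips.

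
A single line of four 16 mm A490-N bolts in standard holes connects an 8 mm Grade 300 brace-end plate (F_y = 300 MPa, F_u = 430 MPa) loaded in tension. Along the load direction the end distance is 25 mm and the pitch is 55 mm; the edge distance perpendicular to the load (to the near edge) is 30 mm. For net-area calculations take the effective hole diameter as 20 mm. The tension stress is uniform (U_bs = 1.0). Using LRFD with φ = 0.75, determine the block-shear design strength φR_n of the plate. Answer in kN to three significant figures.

237 kN

Shear plane L_v = 25 + 3·55 = 190 mm; A_gv = 190 × 8 = 1520 mm².
A_nv = (190 − 3.5·20) × 8 = 960 mm².
A_nt = (30 − 0.5·20) × 8 = 160 mm².
0.6 F_u A_nv = 247.7 kN; 0.6 F_y A_gv = 273.6 kN → shear rupture governs the shear term.
R_n = 247.7 + 1.0 × 430 × 160 / 1000 = 316.5 kN.
Design strength φR_n = 0.75 × 316.5 = 237 kN.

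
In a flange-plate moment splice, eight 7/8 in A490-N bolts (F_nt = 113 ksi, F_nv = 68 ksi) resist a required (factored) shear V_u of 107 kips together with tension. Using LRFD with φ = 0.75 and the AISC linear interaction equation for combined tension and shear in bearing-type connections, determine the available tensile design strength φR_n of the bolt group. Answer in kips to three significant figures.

A_b = π·0.875²/4 = 0.6013 in²; f_rv = 107 / (8 × 0.6013) = 22.24 ksi.
F'_nt = 1.3 F_nt − (F_nt / φF_nv) f_rv = 1.3·113 − (113/(0.75·68))·22.24 = 97.62 ksi, capped at F_nt → F'_nt = 97.62 ksi.
R_n = F'_nt · A_b · n = 97.62 × 0.6013 × 8 = 469.6 kips.
Design strength φR_n = 0.75 × 469.6 = 352 kips.

352 kips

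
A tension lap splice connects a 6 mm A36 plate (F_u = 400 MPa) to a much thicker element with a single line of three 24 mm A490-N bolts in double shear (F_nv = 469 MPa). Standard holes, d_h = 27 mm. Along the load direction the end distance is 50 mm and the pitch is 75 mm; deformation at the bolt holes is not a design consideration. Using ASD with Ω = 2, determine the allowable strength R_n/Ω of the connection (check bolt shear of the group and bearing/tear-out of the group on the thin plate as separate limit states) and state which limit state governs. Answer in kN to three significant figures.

Bolt shear: A_b = π·24²/4 = 452.4 mm²; R_n = 469 × 452.4 × 3 × 2 / 1000 = 1273 kN → 1273 / 2 = 637 kN.
Bearing (1.5 l_c t F_u ≤ 3.0 d t F_u): upper limit = 3.0·24·6·400 / 1000 = 172.8 kN.
  Edge l_c = 50 − 27/2 = 36.5 → r_n = 131.4 kN; interior l_c = 75 − 27 = 48 → r_n = 172.8 kN.
  R_n,bearing = 1·131.4 + 2·172.8 = 477 kN → 477 / 2 = 238 kN.
Bearing governs: 238 kN.

238 kN (bearing governs)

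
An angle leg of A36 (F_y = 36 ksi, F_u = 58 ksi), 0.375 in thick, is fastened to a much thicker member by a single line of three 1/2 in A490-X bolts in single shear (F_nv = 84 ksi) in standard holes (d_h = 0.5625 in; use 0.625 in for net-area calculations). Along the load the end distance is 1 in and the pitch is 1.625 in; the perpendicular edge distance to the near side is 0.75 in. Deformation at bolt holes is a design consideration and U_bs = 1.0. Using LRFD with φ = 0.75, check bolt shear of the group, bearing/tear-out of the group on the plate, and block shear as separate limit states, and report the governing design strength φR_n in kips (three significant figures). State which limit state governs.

33 kips (block shear governs)

Bolt shear: A_b = π·0.5²/4 = 0.1963 in²; R_n = 84 × 0.1963 × 3 × 1 = 49.48 kips → 0.75 × 49.48 = 37.1 kips.
Bearing: edge l_c = 0.7188, r_n = 18.76 kips; interior l_c = 1.062, r_n = 26.1 kips; R_n = 18.76 + 2·26.1 = 70.96 kips → 53.2 kips.
Block shear: A_gv = 1.594, A_nv = 1.008, A_nt = 0.1641 in²; R_n = min(0.6F_uA_nv, 0.6F_yA_gv) + U_bs·F_u·A_nt = 43.94 kips → 33 kips.
Block shear governs: 33 kips.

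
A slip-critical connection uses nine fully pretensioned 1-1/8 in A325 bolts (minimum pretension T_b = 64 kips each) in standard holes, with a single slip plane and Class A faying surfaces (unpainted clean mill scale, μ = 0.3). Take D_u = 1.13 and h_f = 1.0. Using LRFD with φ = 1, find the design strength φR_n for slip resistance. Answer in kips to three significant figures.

195 kips

R_n = μ · D_u · h_f · T_b · n_s · n_b = 0.3 × 1.13 × 1.0 × 64 × 1 × 9 = 195.3 kips.
Design strength φR_n = 1 × 195.3 = 195 kips.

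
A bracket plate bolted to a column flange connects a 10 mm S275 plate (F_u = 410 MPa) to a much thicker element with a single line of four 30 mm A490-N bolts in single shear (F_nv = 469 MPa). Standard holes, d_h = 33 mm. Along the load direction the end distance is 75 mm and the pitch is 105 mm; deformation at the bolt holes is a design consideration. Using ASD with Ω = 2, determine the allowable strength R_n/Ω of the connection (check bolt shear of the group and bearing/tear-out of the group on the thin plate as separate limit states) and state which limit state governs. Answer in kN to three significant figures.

Bolt shear: A_b = π·30²/4 = 706.9 mm²; R_n = 469 × 706.9 × 4 × 1 / 1000 = 1326 kN → 1326 / 2 = 663 kN.
Bearing (1.2 l_c t F_u ≤ 2.4 d t F_u): upper limit = 2.4·30·10·410 / 1000 = 295.2 kN.
  Edge l_c = 75 − 33/2 = 58.5 → r_n = 287.8 kN; interior l_c = 105 − 33 = 72 → r_n = 295.2 kN.
  R_n,bearing = 1·287.8 + 3·295.2 = 1173 kN → 1173 / 2 = 587 kN.
Bearing governs: 587 kN.

587 kN (bearing governs)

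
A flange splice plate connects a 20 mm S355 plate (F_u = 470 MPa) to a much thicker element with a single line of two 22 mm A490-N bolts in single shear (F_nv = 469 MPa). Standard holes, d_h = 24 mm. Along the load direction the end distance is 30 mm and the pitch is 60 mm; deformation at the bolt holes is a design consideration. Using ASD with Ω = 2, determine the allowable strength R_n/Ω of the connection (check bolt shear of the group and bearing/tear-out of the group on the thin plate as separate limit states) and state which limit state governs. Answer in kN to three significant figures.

178 kN (bolt shear governs)

Bolt shear: A_b = π·22²/4 = 380.1 mm²; R_n = 469 × 380.1 × 2 × 1 / 1000 = 356.6 kN → 356.6 / 2 = 178 kN.
Bearing (1.2 l_c t F_u ≤ 2.4 d t F_u): upper limit = 2.4·22·20·470 / 1000 = 496.3 kN.
  Edge l_c = 30 − 24/2 = 18 → r_n = 203 kN; interior l_c = 60 − 24 = 36 → r_n = 406.1 kN.
  R_n,bearing = 1·203 + 1·406.1 = 609.1 kN → 609.1 / 2 = 305 kN.
Bolt shear governs: 178 kN.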